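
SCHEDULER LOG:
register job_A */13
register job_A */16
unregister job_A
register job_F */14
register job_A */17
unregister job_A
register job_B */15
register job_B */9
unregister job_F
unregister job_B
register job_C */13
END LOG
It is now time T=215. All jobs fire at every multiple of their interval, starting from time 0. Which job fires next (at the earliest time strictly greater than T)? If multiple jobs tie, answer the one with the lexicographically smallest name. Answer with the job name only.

Op 1: register job_A */13 -> active={job_A:*/13}
Op 2: register job_A */16 -> active={job_A:*/16}
Op 3: unregister job_A -> active={}
Op 4: register job_F */14 -> active={job_F:*/14}
Op 5: register job_A */17 -> active={job_A:*/17, job_F:*/14}
Op 6: unregister job_A -> active={job_F:*/14}
Op 7: register job_B */15 -> active={job_B:*/15, job_F:*/14}
Op 8: register job_B */9 -> active={job_B:*/9, job_F:*/14}
Op 9: unregister job_F -> active={job_B:*/9}
Op 10: unregister job_B -> active={}
Op 11: register job_C */13 -> active={job_C:*/13}
  job_C: interval 13, next fire after T=215 is 221
Earliest = 221, winner (lex tiebreak) = job_C

Answer: job_C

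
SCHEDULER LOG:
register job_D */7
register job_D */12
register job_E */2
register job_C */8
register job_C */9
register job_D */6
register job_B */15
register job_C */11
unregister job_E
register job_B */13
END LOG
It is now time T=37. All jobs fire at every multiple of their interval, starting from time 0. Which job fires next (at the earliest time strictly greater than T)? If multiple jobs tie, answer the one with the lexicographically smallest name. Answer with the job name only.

Answer: job_B

Derivation:
Op 1: register job_D */7 -> active={job_D:*/7}
Op 2: register job_D */12 -> active={job_D:*/12}
Op 3: register job_E */2 -> active={job_D:*/12, job_E:*/2}
Op 4: register job_C */8 -> active={job_C:*/8, job_D:*/12, job_E:*/2}
Op 5: register job_C */9 -> active={job_C:*/9, job_D:*/12, job_E:*/2}
Op 6: register job_D */6 -> active={job_C:*/9, job_D:*/6, job_E:*/2}
Op 7: register job_B */15 -> active={job_B:*/15, job_C:*/9, job_D:*/6, job_E:*/2}
Op 8: register job_C */11 -> active={job_B:*/15, job_C:*/11, job_D:*/6, job_E:*/2}
Op 9: unregister job_E -> active={job_B:*/15, job_C:*/11, job_D:*/6}
Op 10: register job_B */13 -> active={job_B:*/13, job_C:*/11, job_D:*/6}
  job_B: interval 13, next fire after T=37 is 39
  job_C: interval 11, next fire after T=37 is 44
  job_D: interval 6, next fire after T=37 is 42
Earliest = 39, winner (lex tiebreak) = job_B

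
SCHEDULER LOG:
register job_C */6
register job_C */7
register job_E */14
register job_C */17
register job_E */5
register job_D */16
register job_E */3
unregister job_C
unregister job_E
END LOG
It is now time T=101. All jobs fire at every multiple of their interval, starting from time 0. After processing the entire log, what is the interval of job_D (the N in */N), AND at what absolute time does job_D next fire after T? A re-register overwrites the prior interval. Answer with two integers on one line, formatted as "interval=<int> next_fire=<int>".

Op 1: register job_C */6 -> active={job_C:*/6}
Op 2: register job_C */7 -> active={job_C:*/7}
Op 3: register job_E */14 -> active={job_C:*/7, job_E:*/14}
Op 4: register job_C */17 -> active={job_C:*/17, job_E:*/14}
Op 5: register job_E */5 -> active={job_C:*/17, job_E:*/5}
Op 6: register job_D */16 -> active={job_C:*/17, job_D:*/16, job_E:*/5}
Op 7: register job_E */3 -> active={job_C:*/17, job_D:*/16, job_E:*/3}
Op 8: unregister job_C -> active={job_D:*/16, job_E:*/3}
Op 9: unregister job_E -> active={job_D:*/16}
Final interval of job_D = 16
Next fire of job_D after T=101: (101//16+1)*16 = 112

Answer: interval=16 next_fire=112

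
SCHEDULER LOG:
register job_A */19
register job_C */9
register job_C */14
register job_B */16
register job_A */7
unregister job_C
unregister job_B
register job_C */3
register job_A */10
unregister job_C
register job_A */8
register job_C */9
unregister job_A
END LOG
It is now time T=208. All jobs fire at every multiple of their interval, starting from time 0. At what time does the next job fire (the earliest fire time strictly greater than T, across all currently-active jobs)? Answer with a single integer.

Op 1: register job_A */19 -> active={job_A:*/19}
Op 2: register job_C */9 -> active={job_A:*/19, job_C:*/9}
Op 3: register job_C */14 -> active={job_A:*/19, job_C:*/14}
Op 4: register job_B */16 -> active={job_A:*/19, job_B:*/16, job_C:*/14}
Op 5: register job_A */7 -> active={job_A:*/7, job_B:*/16, job_C:*/14}
Op 6: unregister job_C -> active={job_A:*/7, job_B:*/16}
Op 7: unregister job_B -> active={job_A:*/7}
Op 8: register job_C */3 -> active={job_A:*/7, job_C:*/3}
Op 9: register job_A */10 -> active={job_A:*/10, job_C:*/3}
Op 10: unregister job_C -> active={job_A:*/10}
Op 11: register job_A */8 -> active={job_A:*/8}
Op 12: register job_C */9 -> active={job_A:*/8, job_C:*/9}
Op 13: unregister job_A -> active={job_C:*/9}
  job_C: interval 9, next fire after T=208 is 216
Earliest fire time = 216 (job job_C)

Answer: 216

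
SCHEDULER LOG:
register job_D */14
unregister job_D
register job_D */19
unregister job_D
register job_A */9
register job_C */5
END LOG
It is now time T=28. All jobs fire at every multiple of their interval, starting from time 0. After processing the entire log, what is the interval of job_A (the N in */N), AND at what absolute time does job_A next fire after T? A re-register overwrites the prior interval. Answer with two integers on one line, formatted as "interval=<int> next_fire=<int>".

Op 1: register job_D */14 -> active={job_D:*/14}
Op 2: unregister job_D -> active={}
Op 3: register job_D */19 -> active={job_D:*/19}
Op 4: unregister job_D -> active={}
Op 5: register job_A */9 -> active={job_A:*/9}
Op 6: register job_C */5 -> active={job_A:*/9, job_C:*/5}
Final interval of job_A = 9
Next fire of job_A after T=28: (28//9+1)*9 = 36

Answer: interval=9 next_fire=36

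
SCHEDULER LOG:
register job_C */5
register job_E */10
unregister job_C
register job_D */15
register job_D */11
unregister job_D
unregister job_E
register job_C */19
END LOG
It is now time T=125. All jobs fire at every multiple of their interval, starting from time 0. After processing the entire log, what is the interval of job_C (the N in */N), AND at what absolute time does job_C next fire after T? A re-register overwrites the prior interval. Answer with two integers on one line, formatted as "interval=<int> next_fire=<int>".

Answer: interval=19 next_fire=133

Derivation:
Op 1: register job_C */5 -> active={job_C:*/5}
Op 2: register job_E */10 -> active={job_C:*/5, job_E:*/10}
Op 3: unregister job_C -> active={job_E:*/10}
Op 4: register job_D */15 -> active={job_D:*/15, job_E:*/10}
Op 5: register job_D */11 -> active={job_D:*/11, job_E:*/10}
Op 6: unregister job_D -> active={job_E:*/10}
Op 7: unregister job_E -> active={}
Op 8: register job_C */19 -> active={job_C:*/19}
Final interval of job_C = 19
Next fire of job_C after T=125: (125//19+1)*19 = 133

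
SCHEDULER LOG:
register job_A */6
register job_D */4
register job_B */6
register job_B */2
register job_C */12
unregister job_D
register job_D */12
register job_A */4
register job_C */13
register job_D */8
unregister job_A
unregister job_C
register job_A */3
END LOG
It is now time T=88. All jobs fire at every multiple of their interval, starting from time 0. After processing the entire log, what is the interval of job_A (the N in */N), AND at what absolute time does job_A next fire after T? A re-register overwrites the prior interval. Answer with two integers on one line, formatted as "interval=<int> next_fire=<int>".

Answer: interval=3 next_fire=90

Derivation:
Op 1: register job_A */6 -> active={job_A:*/6}
Op 2: register job_D */4 -> active={job_A:*/6, job_D:*/4}
Op 3: register job_B */6 -> active={job_A:*/6, job_B:*/6, job_D:*/4}
Op 4: register job_B */2 -> active={job_A:*/6, job_B:*/2, job_D:*/4}
Op 5: register job_C */12 -> active={job_A:*/6, job_B:*/2, job_C:*/12, job_D:*/4}
Op 6: unregister job_D -> active={job_A:*/6, job_B:*/2, job_C:*/12}
Op 7: register job_D */12 -> active={job_A:*/6, job_B:*/2, job_C:*/12, job_D:*/12}
Op 8: register job_A */4 -> active={job_A:*/4, job_B:*/2, job_C:*/12, job_D:*/12}
Op 9: register job_C */13 -> active={job_A:*/4, job_B:*/2, job_C:*/13, job_D:*/12}
Op 10: register job_D */8 -> active={job_A:*/4, job_B:*/2, job_C:*/13, job_D:*/8}
Op 11: unregister job_A -> active={job_B:*/2, job_C:*/13, job_D:*/8}
Op 12: unregister job_C -> active={job_B:*/2, job_D:*/8}
Op 13: register job_A */3 -> active={job_A:*/3, job_B:*/2, job_D:*/8}
Final interval of job_A = 3
Next fire of job_A after T=88: (88//3+1)*3 = 90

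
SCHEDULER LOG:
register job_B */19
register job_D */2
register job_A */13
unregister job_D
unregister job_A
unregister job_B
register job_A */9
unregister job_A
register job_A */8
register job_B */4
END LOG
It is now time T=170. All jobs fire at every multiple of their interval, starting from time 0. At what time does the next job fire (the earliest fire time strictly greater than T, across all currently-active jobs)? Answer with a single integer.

Op 1: register job_B */19 -> active={job_B:*/19}
Op 2: register job_D */2 -> active={job_B:*/19, job_D:*/2}
Op 3: register job_A */13 -> active={job_A:*/13, job_B:*/19, job_D:*/2}
Op 4: unregister job_D -> active={job_A:*/13, job_B:*/19}
Op 5: unregister job_A -> active={job_B:*/19}
Op 6: unregister job_B -> active={}
Op 7: register job_A */9 -> active={job_A:*/9}
Op 8: unregister job_A -> active={}
Op 9: register job_A */8 -> active={job_A:*/8}
Op 10: register job_B */4 -> active={job_A:*/8, job_B:*/4}
  job_A: interval 8, next fire after T=170 is 176
  job_B: interval 4, next fire after T=170 is 172
Earliest fire time = 172 (job job_B)

Answer: 172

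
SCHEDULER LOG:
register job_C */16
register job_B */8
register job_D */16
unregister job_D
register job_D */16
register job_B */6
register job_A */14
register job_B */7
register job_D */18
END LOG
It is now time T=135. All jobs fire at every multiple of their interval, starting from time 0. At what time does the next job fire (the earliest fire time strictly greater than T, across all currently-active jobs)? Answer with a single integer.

Op 1: register job_C */16 -> active={job_C:*/16}
Op 2: register job_B */8 -> active={job_B:*/8, job_C:*/16}
Op 3: register job_D */16 -> active={job_B:*/8, job_C:*/16, job_D:*/16}
Op 4: unregister job_D -> active={job_B:*/8, job_C:*/16}
Op 5: register job_D */16 -> active={job_B:*/8, job_C:*/16, job_D:*/16}
Op 6: register job_B */6 -> active={job_B:*/6, job_C:*/16, job_D:*/16}
Op 7: register job_A */14 -> active={job_A:*/14, job_B:*/6, job_C:*/16, job_D:*/16}
Op 8: register job_B */7 -> active={job_A:*/14, job_B:*/7, job_C:*/16, job_D:*/16}
Op 9: register job_D */18 -> active={job_A:*/14, job_B:*/7, job_C:*/16, job_D:*/18}
  job_A: interval 14, next fire after T=135 is 140
  job_B: interval 7, next fire after T=135 is 140
  job_C: interval 16, next fire after T=135 is 144
  job_D: interval 18, next fire after T=135 is 144
Earliest fire time = 140 (job job_A)

Answer: 140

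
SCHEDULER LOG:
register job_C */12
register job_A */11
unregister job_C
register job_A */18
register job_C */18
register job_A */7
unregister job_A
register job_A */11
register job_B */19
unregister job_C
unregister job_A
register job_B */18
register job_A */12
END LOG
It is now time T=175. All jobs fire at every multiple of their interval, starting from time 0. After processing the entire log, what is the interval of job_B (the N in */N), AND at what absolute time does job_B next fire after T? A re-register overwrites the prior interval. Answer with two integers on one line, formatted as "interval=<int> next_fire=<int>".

Op 1: register job_C */12 -> active={job_C:*/12}
Op 2: register job_A */11 -> active={job_A:*/11, job_C:*/12}
Op 3: unregister job_C -> active={job_A:*/11}
Op 4: register job_A */18 -> active={job_A:*/18}
Op 5: register job_C */18 -> active={job_A:*/18, job_C:*/18}
Op 6: register job_A */7 -> active={job_A:*/7, job_C:*/18}
Op 7: unregister job_A -> active={job_C:*/18}
Op 8: register job_A */11 -> active={job_A:*/11, job_C:*/18}
Op 9: register job_B */19 -> active={job_A:*/11, job_B:*/19, job_C:*/18}
Op 10: unregister job_C -> active={job_A:*/11, job_B:*/19}
Op 11: unregister job_A -> active={job_B:*/19}
Op 12: register job_B */18 -> active={job_B:*/18}
Op 13: register job_A */12 -> active={job_A:*/12, job_B:*/18}
Final interval of job_B = 18
Next fire of job_B after T=175: (175//18+1)*18 = 180

Answer: interval=18 next_fire=180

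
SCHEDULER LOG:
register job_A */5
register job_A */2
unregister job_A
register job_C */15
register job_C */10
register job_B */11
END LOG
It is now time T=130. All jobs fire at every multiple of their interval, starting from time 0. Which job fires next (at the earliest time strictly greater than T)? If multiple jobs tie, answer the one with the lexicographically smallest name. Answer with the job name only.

Op 1: register job_A */5 -> active={job_A:*/5}
Op 2: register job_A */2 -> active={job_A:*/2}
Op 3: unregister job_A -> active={}
Op 4: register job_C */15 -> active={job_C:*/15}
Op 5: register job_C */10 -> active={job_C:*/10}
Op 6: register job_B */11 -> active={job_B:*/11, job_C:*/10}
  job_B: interval 11, next fire after T=130 is 132
  job_C: interval 10, next fire after T=130 is 140
Earliest = 132, winner (lex tiebreak) = job_B

Answer: job_B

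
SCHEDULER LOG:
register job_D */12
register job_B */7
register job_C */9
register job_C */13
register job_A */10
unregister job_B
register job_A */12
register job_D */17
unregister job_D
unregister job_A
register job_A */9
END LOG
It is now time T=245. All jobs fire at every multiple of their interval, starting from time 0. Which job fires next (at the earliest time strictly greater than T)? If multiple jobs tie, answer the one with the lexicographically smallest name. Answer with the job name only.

Op 1: register job_D */12 -> active={job_D:*/12}
Op 2: register job_B */7 -> active={job_B:*/7, job_D:*/12}
Op 3: register job_C */9 -> active={job_B:*/7, job_C:*/9, job_D:*/12}
Op 4: register job_C */13 -> active={job_B:*/7, job_C:*/13, job_D:*/12}
Op 5: register job_A */10 -> active={job_A:*/10, job_B:*/7, job_C:*/13, job_D:*/12}
Op 6: unregister job_B -> active={job_A:*/10, job_C:*/13, job_D:*/12}
Op 7: register job_A */12 -> active={job_A:*/12, job_C:*/13, job_D:*/12}
Op 8: register job_D */17 -> active={job_A:*/12, job_C:*/13, job_D:*/17}
Op 9: unregister job_D -> active={job_A:*/12, job_C:*/13}
Op 10: unregister job_A -> active={job_C:*/13}
Op 11: register job_A */9 -> active={job_A:*/9, job_C:*/13}
  job_A: interval 9, next fire after T=245 is 252
  job_C: interval 13, next fire after T=245 is 247
Earliest = 247, winner (lex tiebreak) = job_C

Answer: job_C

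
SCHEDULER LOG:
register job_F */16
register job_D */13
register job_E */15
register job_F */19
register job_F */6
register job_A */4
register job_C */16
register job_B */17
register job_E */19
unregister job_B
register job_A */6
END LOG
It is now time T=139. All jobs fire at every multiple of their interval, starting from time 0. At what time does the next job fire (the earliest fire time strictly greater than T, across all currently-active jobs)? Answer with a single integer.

Answer: 143

Derivation:
Op 1: register job_F */16 -> active={job_F:*/16}
Op 2: register job_D */13 -> active={job_D:*/13, job_F:*/16}
Op 3: register job_E */15 -> active={job_D:*/13, job_E:*/15, job_F:*/16}
Op 4: register job_F */19 -> active={job_D:*/13, job_E:*/15, job_F:*/19}
Op 5: register job_F */6 -> active={job_D:*/13, job_E:*/15, job_F:*/6}
Op 6: register job_A */4 -> active={job_A:*/4, job_D:*/13, job_E:*/15, job_F:*/6}
Op 7: register job_C */16 -> active={job_A:*/4, job_C:*/16, job_D:*/13, job_E:*/15, job_F:*/6}
Op 8: register job_B */17 -> active={job_A:*/4, job_B:*/17, job_C:*/16, job_D:*/13, job_E:*/15, job_F:*/6}
Op 9: register job_E */19 -> active={job_A:*/4, job_B:*/17, job_C:*/16, job_D:*/13, job_E:*/19, job_F:*/6}
Op 10: unregister job_B -> active={job_A:*/4, job_C:*/16, job_D:*/13, job_E:*/19, job_F:*/6}
Op 11: register job_A */6 -> active={job_A:*/6, job_C:*/16, job_D:*/13, job_E:*/19, job_F:*/6}
  job_A: interval 6, next fire after T=139 is 144
  job_C: interval 16, next fire after T=139 is 144
  job_D: interval 13, next fire after T=139 is 143
  job_E: interval 19, next fire after T=139 is 152
  job_F: interval 6, next fire after T=139 is 144
Earliest fire time = 143 (job job_D)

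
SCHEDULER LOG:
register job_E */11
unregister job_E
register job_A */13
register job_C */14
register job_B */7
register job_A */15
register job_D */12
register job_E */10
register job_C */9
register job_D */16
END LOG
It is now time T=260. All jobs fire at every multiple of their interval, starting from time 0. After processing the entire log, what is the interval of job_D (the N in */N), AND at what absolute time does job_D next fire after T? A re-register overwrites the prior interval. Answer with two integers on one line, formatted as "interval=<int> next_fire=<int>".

Op 1: register job_E */11 -> active={job_E:*/11}
Op 2: unregister job_E -> active={}
Op 3: register job_A */13 -> active={job_A:*/13}
Op 4: register job_C */14 -> active={job_A:*/13, job_C:*/14}
Op 5: register job_B */7 -> active={job_A:*/13, job_B:*/7, job_C:*/14}
Op 6: register job_A */15 -> active={job_A:*/15, job_B:*/7, job_C:*/14}
Op 7: register job_D */12 -> active={job_A:*/15, job_B:*/7, job_C:*/14, job_D:*/12}
Op 8: register job_E */10 -> active={job_A:*/15, job_B:*/7, job_C:*/14, job_D:*/12, job_E:*/10}
Op 9: register job_C */9 -> active={job_A:*/15, job_B:*/7, job_C:*/9, job_D:*/12, job_E:*/10}
Op 10: register job_D */16 -> active={job_A:*/15, job_B:*/7, job_C:*/9, job_D:*/16, job_E:*/10}
Final interval of job_D = 16
Next fire of job_D after T=260: (260//16+1)*16 = 272

Answer: interval=16 next_fire=272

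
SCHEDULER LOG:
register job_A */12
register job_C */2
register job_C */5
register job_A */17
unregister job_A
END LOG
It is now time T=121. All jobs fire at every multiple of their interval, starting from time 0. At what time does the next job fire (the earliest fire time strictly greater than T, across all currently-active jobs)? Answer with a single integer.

Answer: 125

Derivation:
Op 1: register job_A */12 -> active={job_A:*/12}
Op 2: register job_C */2 -> active={job_A:*/12, job_C:*/2}
Op 3: register job_C */5 -> active={job_A:*/12, job_C:*/5}
Op 4: register job_A */17 -> active={job_A:*/17, job_C:*/5}
Op 5: unregister job_A -> active={job_C:*/5}
  job_C: interval 5, next fire after T=121 is 125
Earliest fire time = 125 (job job_C)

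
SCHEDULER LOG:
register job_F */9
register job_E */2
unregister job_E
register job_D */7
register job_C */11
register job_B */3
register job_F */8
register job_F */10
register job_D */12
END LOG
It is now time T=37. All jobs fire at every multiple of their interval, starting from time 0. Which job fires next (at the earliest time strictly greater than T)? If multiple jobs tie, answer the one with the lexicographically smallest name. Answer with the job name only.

Answer: job_B

Derivation:
Op 1: register job_F */9 -> active={job_F:*/9}
Op 2: register job_E */2 -> active={job_E:*/2, job_F:*/9}
Op 3: unregister job_E -> active={job_F:*/9}
Op 4: register job_D */7 -> active={job_D:*/7, job_F:*/9}
Op 5: register job_C */11 -> active={job_C:*/11, job_D:*/7, job_F:*/9}
Op 6: register job_B */3 -> active={job_B:*/3, job_C:*/11, job_D:*/7, job_F:*/9}
Op 7: register job_F */8 -> active={job_B:*/3, job_C:*/11, job_D:*/7, job_F:*/8}
Op 8: register job_F */10 -> active={job_B:*/3, job_C:*/11, job_D:*/7, job_F:*/10}
Op 9: register job_D */12 -> active={job_B:*/3, job_C:*/11, job_D:*/12, job_F:*/10}
  job_B: interval 3, next fire after T=37 is 39
  job_C: interval 11, next fire after T=37 is 44
  job_D: interval 12, next fire after T=37 is 48
  job_F: interval 10, next fire after T=37 is 40
Earliest = 39, winner (lex tiebreak) = job_B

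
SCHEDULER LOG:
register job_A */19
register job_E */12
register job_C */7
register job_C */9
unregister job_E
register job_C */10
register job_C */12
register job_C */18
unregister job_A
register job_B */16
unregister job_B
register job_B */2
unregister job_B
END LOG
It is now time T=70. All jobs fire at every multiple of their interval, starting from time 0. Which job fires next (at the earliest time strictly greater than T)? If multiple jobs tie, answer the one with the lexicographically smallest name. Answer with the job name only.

Op 1: register job_A */19 -> active={job_A:*/19}
Op 2: register job_E */12 -> active={job_A:*/19, job_E:*/12}
Op 3: register job_C */7 -> active={job_A:*/19, job_C:*/7, job_E:*/12}
Op 4: register job_C */9 -> active={job_A:*/19, job_C:*/9, job_E:*/12}
Op 5: unregister job_E -> active={job_A:*/19, job_C:*/9}
Op 6: register job_C */10 -> active={job_A:*/19, job_C:*/10}
Op 7: register job_C */12 -> active={job_A:*/19, job_C:*/12}
Op 8: register job_C */18 -> active={job_A:*/19, job_C:*/18}
Op 9: unregister job_A -> active={job_C:*/18}
Op 10: register job_B */16 -> active={job_B:*/16, job_C:*/18}
Op 11: unregister job_B -> active={job_C:*/18}
Op 12: register job_B */2 -> active={job_B:*/2, job_C:*/18}
Op 13: unregister job_B -> active={job_C:*/18}
  job_C: interval 18, next fire after T=70 is 72
Earliest = 72, winner (lex tiebreak) = job_C

Answer: job_C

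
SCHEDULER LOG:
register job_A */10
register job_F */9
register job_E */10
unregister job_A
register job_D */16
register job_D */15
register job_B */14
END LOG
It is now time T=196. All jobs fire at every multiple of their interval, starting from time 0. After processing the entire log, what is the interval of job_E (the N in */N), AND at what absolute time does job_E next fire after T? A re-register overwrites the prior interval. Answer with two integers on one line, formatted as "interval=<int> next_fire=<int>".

Op 1: register job_A */10 -> active={job_A:*/10}
Op 2: register job_F */9 -> active={job_A:*/10, job_F:*/9}
Op 3: register job_E */10 -> active={job_A:*/10, job_E:*/10, job_F:*/9}
Op 4: unregister job_A -> active={job_E:*/10, job_F:*/9}
Op 5: register job_D */16 -> active={job_D:*/16, job_E:*/10, job_F:*/9}
Op 6: register job_D */15 -> active={job_D:*/15, job_E:*/10, job_F:*/9}
Op 7: register job_B */14 -> active={job_B:*/14, job_D:*/15, job_E:*/10, job_F:*/9}
Final interval of job_E = 10
Next fire of job_E after T=196: (196//10+1)*10 = 200

Answer: interval=10 next_fire=200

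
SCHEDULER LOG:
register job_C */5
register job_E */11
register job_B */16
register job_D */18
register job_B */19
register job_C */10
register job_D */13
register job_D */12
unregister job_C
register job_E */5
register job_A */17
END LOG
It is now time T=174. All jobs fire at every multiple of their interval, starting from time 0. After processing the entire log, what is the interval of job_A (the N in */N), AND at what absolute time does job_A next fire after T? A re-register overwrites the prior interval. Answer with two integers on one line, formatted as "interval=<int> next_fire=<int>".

Answer: interval=17 next_fire=187

Derivation:
Op 1: register job_C */5 -> active={job_C:*/5}
Op 2: register job_E */11 -> active={job_C:*/5, job_E:*/11}
Op 3: register job_B */16 -> active={job_B:*/16, job_C:*/5, job_E:*/11}
Op 4: register job_D */18 -> active={job_B:*/16, job_C:*/5, job_D:*/18, job_E:*/11}
Op 5: register job_B */19 -> active={job_B:*/19, job_C:*/5, job_D:*/18, job_E:*/11}
Op 6: register job_C */10 -> active={job_B:*/19, job_C:*/10, job_D:*/18, job_E:*/11}
Op 7: register job_D */13 -> active={job_B:*/19, job_C:*/10, job_D:*/13, job_E:*/11}
Op 8: register job_D */12 -> active={job_B:*/19, job_C:*/10, job_D:*/12, job_E:*/11}
Op 9: unregister job_C -> active={job_B:*/19, job_D:*/12, job_E:*/11}
Op 10: register job_E */5 -> active={job_B:*/19, job_D:*/12, job_E:*/5}
Op 11: register job_A */17 -> active={job_A:*/17, job_B:*/19, job_D:*/12, job_E:*/5}
Final interval of job_A = 17
Next fire of job_A after T=174: (174//17+1)*17 = 187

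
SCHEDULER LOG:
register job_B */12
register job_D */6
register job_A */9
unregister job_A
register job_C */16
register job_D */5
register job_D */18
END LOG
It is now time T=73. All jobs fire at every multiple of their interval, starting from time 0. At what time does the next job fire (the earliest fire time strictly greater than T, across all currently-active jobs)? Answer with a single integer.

Op 1: register job_B */12 -> active={job_B:*/12}
Op 2: register job_D */6 -> active={job_B:*/12, job_D:*/6}
Op 3: register job_A */9 -> active={job_A:*/9, job_B:*/12, job_D:*/6}
Op 4: unregister job_A -> active={job_B:*/12, job_D:*/6}
Op 5: register job_C */16 -> active={job_B:*/12, job_C:*/16, job_D:*/6}
Op 6: register job_D */5 -> active={job_B:*/12, job_C:*/16, job_D:*/5}
Op 7: register job_D */18 -> active={job_B:*/12, job_C:*/16, job_D:*/18}
  job_B: interval 12, next fire after T=73 is 84
  job_C: interval 16, next fire after T=73 is 80
  job_D: interval 18, next fire after T=73 is 90
Earliest fire time = 80 (job job_C)

Answer: 80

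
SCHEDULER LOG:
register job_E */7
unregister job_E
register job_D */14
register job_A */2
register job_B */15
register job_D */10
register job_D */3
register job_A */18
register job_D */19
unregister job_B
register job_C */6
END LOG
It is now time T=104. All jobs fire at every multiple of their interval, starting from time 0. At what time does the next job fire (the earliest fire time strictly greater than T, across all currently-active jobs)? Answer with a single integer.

Op 1: register job_E */7 -> active={job_E:*/7}
Op 2: unregister job_E -> active={}
Op 3: register job_D */14 -> active={job_D:*/14}
Op 4: register job_A */2 -> active={job_A:*/2, job_D:*/14}
Op 5: register job_B */15 -> active={job_A:*/2, job_B:*/15, job_D:*/14}
Op 6: register job_D */10 -> active={job_A:*/2, job_B:*/15, job_D:*/10}
Op 7: register job_D */3 -> active={job_A:*/2, job_B:*/15, job_D:*/3}
Op 8: register job_A */18 -> active={job_A:*/18, job_B:*/15, job_D:*/3}
Op 9: register job_D */19 -> active={job_A:*/18, job_B:*/15, job_D:*/19}
Op 10: unregister job_B -> active={job_A:*/18, job_D:*/19}
Op 11: register job_C */6 -> active={job_A:*/18, job_C:*/6, job_D:*/19}
  job_A: interval 18, next fire after T=104 is 108
  job_C: interval 6, next fire after T=104 is 108
  job_D: interval 19, next fire after T=104 is 114
Earliest fire time = 108 (job job_A)

Answer: 108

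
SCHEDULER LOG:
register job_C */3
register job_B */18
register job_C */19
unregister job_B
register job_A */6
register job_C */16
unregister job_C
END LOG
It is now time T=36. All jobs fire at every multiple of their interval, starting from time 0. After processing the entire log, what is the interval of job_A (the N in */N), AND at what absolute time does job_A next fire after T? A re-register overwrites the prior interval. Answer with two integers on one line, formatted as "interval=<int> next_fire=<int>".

Op 1: register job_C */3 -> active={job_C:*/3}
Op 2: register job_B */18 -> active={job_B:*/18, job_C:*/3}
Op 3: register job_C */19 -> active={job_B:*/18, job_C:*/19}
Op 4: unregister job_B -> active={job_C:*/19}
Op 5: register job_A */6 -> active={job_A:*/6, job_C:*/19}
Op 6: register job_C */16 -> active={job_A:*/6, job_C:*/16}
Op 7: unregister job_C -> active={job_A:*/6}
Final interval of job_A = 6
Next fire of job_A after T=36: (36//6+1)*6 = 42

Answer: interval=6 next_fire=42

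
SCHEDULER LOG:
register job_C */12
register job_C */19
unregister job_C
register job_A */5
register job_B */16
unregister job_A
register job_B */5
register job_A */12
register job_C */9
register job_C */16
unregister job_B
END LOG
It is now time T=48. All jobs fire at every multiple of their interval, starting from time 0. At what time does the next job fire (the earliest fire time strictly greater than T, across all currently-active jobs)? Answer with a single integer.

Answer: 60

Derivation:
Op 1: register job_C */12 -> active={job_C:*/12}
Op 2: register job_C */19 -> active={job_C:*/19}
Op 3: unregister job_C -> active={}
Op 4: register job_A */5 -> active={job_A:*/5}
Op 5: register job_B */16 -> active={job_A:*/5, job_B:*/16}
Op 6: unregister job_A -> active={job_B:*/16}
Op 7: register job_B */5 -> active={job_B:*/5}
Op 8: register job_A */12 -> active={job_A:*/12, job_B:*/5}
Op 9: register job_C */9 -> active={job_A:*/12, job_B:*/5, job_C:*/9}
Op 10: register job_C */16 -> active={job_A:*/12, job_B:*/5, job_C:*/16}
Op 11: unregister job_B -> active={job_A:*/12, job_C:*/16}
  job_A: interval 12, next fire after T=48 is 60
  job_C: interval 16, next fire after T=48 is 64
Earliest fire time = 60 (job job_A)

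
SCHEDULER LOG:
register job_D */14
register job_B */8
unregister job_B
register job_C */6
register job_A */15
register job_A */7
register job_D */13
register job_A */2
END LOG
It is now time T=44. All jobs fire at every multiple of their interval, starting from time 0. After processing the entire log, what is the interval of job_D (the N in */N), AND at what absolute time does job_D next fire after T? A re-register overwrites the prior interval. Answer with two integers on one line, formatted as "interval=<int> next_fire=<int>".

Answer: interval=13 next_fire=52

Derivation:
Op 1: register job_D */14 -> active={job_D:*/14}
Op 2: register job_B */8 -> active={job_B:*/8, job_D:*/14}
Op 3: unregister job_B -> active={job_D:*/14}
Op 4: register job_C */6 -> active={job_C:*/6, job_D:*/14}
Op 5: register job_A */15 -> active={job_A:*/15, job_C:*/6, job_D:*/14}
Op 6: register job_A */7 -> active={job_A:*/7, job_C:*/6, job_D:*/14}
Op 7: register job_D */13 -> active={job_A:*/7, job_C:*/6, job_D:*/13}
Op 8: register job_A */2 -> active={job_A:*/2, job_C:*/6, job_D:*/13}
Final interval of job_D = 13
Next fire of job_D after T=44: (44//13+1)*13 = 52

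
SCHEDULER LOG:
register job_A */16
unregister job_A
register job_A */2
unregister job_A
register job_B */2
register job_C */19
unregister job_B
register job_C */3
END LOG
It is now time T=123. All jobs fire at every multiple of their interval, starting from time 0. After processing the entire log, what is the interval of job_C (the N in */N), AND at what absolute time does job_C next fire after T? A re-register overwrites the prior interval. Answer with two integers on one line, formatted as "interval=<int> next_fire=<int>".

Op 1: register job_A */16 -> active={job_A:*/16}
Op 2: unregister job_A -> active={}
Op 3: register job_A */2 -> active={job_A:*/2}
Op 4: unregister job_A -> active={}
Op 5: register job_B */2 -> active={job_B:*/2}
Op 6: register job_C */19 -> active={job_B:*/2, job_C:*/19}
Op 7: unregister job_B -> active={job_C:*/19}
Op 8: register job_C */3 -> active={job_C:*/3}
Final interval of job_C = 3
Next fire of job_C after T=123: (123//3+1)*3 = 126

Answer: interval=3 next_fire=126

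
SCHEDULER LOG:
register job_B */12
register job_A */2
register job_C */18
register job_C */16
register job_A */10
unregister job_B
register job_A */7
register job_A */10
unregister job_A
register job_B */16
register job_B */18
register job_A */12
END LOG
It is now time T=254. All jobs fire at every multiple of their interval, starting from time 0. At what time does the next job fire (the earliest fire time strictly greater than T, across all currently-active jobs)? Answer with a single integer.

Op 1: register job_B */12 -> active={job_B:*/12}
Op 2: register job_A */2 -> active={job_A:*/2, job_B:*/12}
Op 3: register job_C */18 -> active={job_A:*/2, job_B:*/12, job_C:*/18}
Op 4: register job_C */16 -> active={job_A:*/2, job_B:*/12, job_C:*/16}
Op 5: register job_A */10 -> active={job_A:*/10, job_B:*/12, job_C:*/16}
Op 6: unregister job_B -> active={job_A:*/10, job_C:*/16}
Op 7: register job_A */7 -> active={job_A:*/7, job_C:*/16}
Op 8: register job_A */10 -> active={job_A:*/10, job_C:*/16}
Op 9: unregister job_A -> active={job_C:*/16}
Op 10: register job_B */16 -> active={job_B:*/16, job_C:*/16}
Op 11: register job_B */18 -> active={job_B:*/18, job_C:*/16}
Op 12: register job_A */12 -> active={job_A:*/12, job_B:*/18, job_C:*/16}
  job_A: interval 12, next fire after T=254 is 264
  job_B: interval 18, next fire after T=254 is 270
  job_C: interval 16, next fire after T=254 is 256
Earliest fire time = 256 (job job_C)

Answer: 256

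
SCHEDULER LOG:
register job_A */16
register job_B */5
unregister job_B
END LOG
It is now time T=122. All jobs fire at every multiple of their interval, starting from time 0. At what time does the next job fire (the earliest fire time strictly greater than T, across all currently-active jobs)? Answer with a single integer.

Answer: 128

Derivation:
Op 1: register job_A */16 -> active={job_A:*/16}
Op 2: register job_B */5 -> active={job_A:*/16, job_B:*/5}
Op 3: unregister job_B -> active={job_A:*/16}
  job_A: interval 16, next fire after T=122 is 128
Earliest fire time = 128 (job job_A)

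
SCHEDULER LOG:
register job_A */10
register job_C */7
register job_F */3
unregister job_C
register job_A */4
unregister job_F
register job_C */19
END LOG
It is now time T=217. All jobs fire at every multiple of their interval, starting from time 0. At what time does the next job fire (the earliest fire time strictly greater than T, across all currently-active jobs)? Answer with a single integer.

Op 1: register job_A */10 -> active={job_A:*/10}
Op 2: register job_C */7 -> active={job_A:*/10, job_C:*/7}
Op 3: register job_F */3 -> active={job_A:*/10, job_C:*/7, job_F:*/3}
Op 4: unregister job_C -> active={job_A:*/10, job_F:*/3}
Op 5: register job_A */4 -> active={job_A:*/4, job_F:*/3}
Op 6: unregister job_F -> active={job_A:*/4}
Op 7: register job_C */19 -> active={job_A:*/4, job_C:*/19}
  job_A: interval 4, next fire after T=217 is 220
  job_C: interval 19, next fire after T=217 is 228
Earliest fire time = 220 (job job_A)

Answer: 220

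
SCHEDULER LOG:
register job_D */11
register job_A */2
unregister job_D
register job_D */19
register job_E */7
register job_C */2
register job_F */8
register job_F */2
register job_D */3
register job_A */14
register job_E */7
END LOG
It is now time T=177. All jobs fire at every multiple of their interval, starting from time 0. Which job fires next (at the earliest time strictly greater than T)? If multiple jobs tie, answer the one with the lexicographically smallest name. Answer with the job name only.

Answer: job_C

Derivation:
Op 1: register job_D */11 -> active={job_D:*/11}
Op 2: register job_A */2 -> active={job_A:*/2, job_D:*/11}
Op 3: unregister job_D -> active={job_A:*/2}
Op 4: register job_D */19 -> active={job_A:*/2, job_D:*/19}
Op 5: register job_E */7 -> active={job_A:*/2, job_D:*/19, job_E:*/7}
Op 6: register job_C */2 -> active={job_A:*/2, job_C:*/2, job_D:*/19, job_E:*/7}
Op 7: register job_F */8 -> active={job_A:*/2, job_C:*/2, job_D:*/19, job_E:*/7, job_F:*/8}
Op 8: register job_F */2 -> active={job_A:*/2, job_C:*/2, job_D:*/19, job_E:*/7, job_F:*/2}
Op 9: register job_D */3 -> active={job_A:*/2, job_C:*/2, job_D:*/3, job_E:*/7, job_F:*/2}
Op 10: register job_A */14 -> active={job_A:*/14, job_C:*/2, job_D:*/3, job_E:*/7, job_F:*/2}
Op 11: register job_E */7 -> active={job_A:*/14, job_C:*/2, job_D:*/3, job_E:*/7, job_F:*/2}
  job_A: interval 14, next fire after T=177 is 182
  job_C: interval 2, next fire after T=177 is 178
  job_D: interval 3, next fire after T=177 is 180
  job_E: interval 7, next fire after T=177 is 182
  job_F: interval 2, next fire after T=177 is 178
Earliest = 178, winner (lex tiebreak) = job_C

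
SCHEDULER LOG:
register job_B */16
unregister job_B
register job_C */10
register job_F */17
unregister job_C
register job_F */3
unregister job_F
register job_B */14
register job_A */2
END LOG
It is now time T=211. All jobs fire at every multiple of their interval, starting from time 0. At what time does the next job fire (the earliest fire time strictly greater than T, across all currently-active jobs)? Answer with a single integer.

Op 1: register job_B */16 -> active={job_B:*/16}
Op 2: unregister job_B -> active={}
Op 3: register job_C */10 -> active={job_C:*/10}
Op 4: register job_F */17 -> active={job_C:*/10, job_F:*/17}
Op 5: unregister job_C -> active={job_F:*/17}
Op 6: register job_F */3 -> active={job_F:*/3}
Op 7: unregister job_F -> active={}
Op 8: register job_B */14 -> active={job_B:*/14}
Op 9: register job_A */2 -> active={job_A:*/2, job_B:*/14}
  job_A: interval 2, next fire after T=211 is 212
  job_B: interval 14, next fire after T=211 is 224
Earliest fire time = 212 (job job_A)

Answer: 212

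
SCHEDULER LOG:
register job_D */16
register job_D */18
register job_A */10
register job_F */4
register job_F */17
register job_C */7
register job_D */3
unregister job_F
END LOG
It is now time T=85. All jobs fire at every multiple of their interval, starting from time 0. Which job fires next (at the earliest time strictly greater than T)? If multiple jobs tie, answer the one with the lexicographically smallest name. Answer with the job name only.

Op 1: register job_D */16 -> active={job_D:*/16}
Op 2: register job_D */18 -> active={job_D:*/18}
Op 3: register job_A */10 -> active={job_A:*/10, job_D:*/18}
Op 4: register job_F */4 -> active={job_A:*/10, job_D:*/18, job_F:*/4}
Op 5: register job_F */17 -> active={job_A:*/10, job_D:*/18, job_F:*/17}
Op 6: register job_C */7 -> active={job_A:*/10, job_C:*/7, job_D:*/18, job_F:*/17}
Op 7: register job_D */3 -> active={job_A:*/10, job_C:*/7, job_D:*/3, job_F:*/17}
Op 8: unregister job_F -> active={job_A:*/10, job_C:*/7, job_D:*/3}
  job_A: interval 10, next fire after T=85 is 90
  job_C: interval 7, next fire after T=85 is 91
  job_D: interval 3, next fire after T=85 is 87
Earliest = 87, winner (lex tiebreak) = job_D

Answer: job_D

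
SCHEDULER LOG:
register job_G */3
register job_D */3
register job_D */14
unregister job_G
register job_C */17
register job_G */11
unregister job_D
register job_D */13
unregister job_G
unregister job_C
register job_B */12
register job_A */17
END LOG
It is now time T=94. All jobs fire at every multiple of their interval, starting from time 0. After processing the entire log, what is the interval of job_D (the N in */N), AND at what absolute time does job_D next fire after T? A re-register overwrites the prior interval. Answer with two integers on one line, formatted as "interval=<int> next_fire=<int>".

Op 1: register job_G */3 -> active={job_G:*/3}
Op 2: register job_D */3 -> active={job_D:*/3, job_G:*/3}
Op 3: register job_D */14 -> active={job_D:*/14, job_G:*/3}
Op 4: unregister job_G -> active={job_D:*/14}
Op 5: register job_C */17 -> active={job_C:*/17, job_D:*/14}
Op 6: register job_G */11 -> active={job_C:*/17, job_D:*/14, job_G:*/11}
Op 7: unregister job_D -> active={job_C:*/17, job_G:*/11}
Op 8: register job_D */13 -> active={job_C:*/17, job_D:*/13, job_G:*/11}
Op 9: unregister job_G -> active={job_C:*/17, job_D:*/13}
Op 10: unregister job_C -> active={job_D:*/13}
Op 11: register job_B */12 -> active={job_B:*/12, job_D:*/13}
Op 12: register job_A */17 -> active={job_A:*/17, job_B:*/12, job_D:*/13}
Final interval of job_D = 13
Next fire of job_D after T=94: (94//13+1)*13 = 104

Answer: interval=13 next_fire=104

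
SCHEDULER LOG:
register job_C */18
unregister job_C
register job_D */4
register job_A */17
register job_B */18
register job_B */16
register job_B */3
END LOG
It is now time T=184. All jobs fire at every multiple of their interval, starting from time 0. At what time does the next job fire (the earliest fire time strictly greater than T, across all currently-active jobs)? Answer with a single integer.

Answer: 186

Derivation:
Op 1: register job_C */18 -> active={job_C:*/18}
Op 2: unregister job_C -> active={}
Op 3: register job_D */4 -> active={job_D:*/4}
Op 4: register job_A */17 -> active={job_A:*/17, job_D:*/4}
Op 5: register job_B */18 -> active={job_A:*/17, job_B:*/18, job_D:*/4}
Op 6: register job_B */16 -> active={job_A:*/17, job_B:*/16, job_D:*/4}
Op 7: register job_B */3 -> active={job_A:*/17, job_B:*/3, job_D:*/4}
  job_A: interval 17, next fire after T=184 is 187
  job_B: interval 3, next fire after T=184 is 186
  job_D: interval 4, next fire after T=184 is 188
Earliest fire time = 186 (job job_B)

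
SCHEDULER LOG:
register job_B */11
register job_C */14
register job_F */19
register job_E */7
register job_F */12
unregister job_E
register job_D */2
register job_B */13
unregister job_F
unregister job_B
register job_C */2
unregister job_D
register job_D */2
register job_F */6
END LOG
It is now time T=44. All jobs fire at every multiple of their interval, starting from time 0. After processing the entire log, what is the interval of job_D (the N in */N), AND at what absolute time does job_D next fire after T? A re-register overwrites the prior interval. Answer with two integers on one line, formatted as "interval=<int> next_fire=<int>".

Op 1: register job_B */11 -> active={job_B:*/11}
Op 2: register job_C */14 -> active={job_B:*/11, job_C:*/14}
Op 3: register job_F */19 -> active={job_B:*/11, job_C:*/14, job_F:*/19}
Op 4: register job_E */7 -> active={job_B:*/11, job_C:*/14, job_E:*/7, job_F:*/19}
Op 5: register job_F */12 -> active={job_B:*/11, job_C:*/14, job_E:*/7, job_F:*/12}
Op 6: unregister job_E -> active={job_B:*/11, job_C:*/14, job_F:*/12}
Op 7: register job_D */2 -> active={job_B:*/11, job_C:*/14, job_D:*/2, job_F:*/12}
Op 8: register job_B */13 -> active={job_B:*/13, job_C:*/14, job_D:*/2, job_F:*/12}
Op 9: unregister job_F -> active={job_B:*/13, job_C:*/14, job_D:*/2}
Op 10: unregister job_B -> active={job_C:*/14, job_D:*/2}
Op 11: register job_C */2 -> active={job_C:*/2, job_D:*/2}
Op 12: unregister job_D -> active={job_C:*/2}
Op 13: register job_D */2 -> active={job_C:*/2, job_D:*/2}
Op 14: register job_F */6 -> active={job_C:*/2, job_D:*/2, job_F:*/6}
Final interval of job_D = 2
Next fire of job_D after T=44: (44//2+1)*2 = 46

Answer: interval=2 next_fire=46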